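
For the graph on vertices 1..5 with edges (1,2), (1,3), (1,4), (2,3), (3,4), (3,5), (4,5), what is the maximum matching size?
2 (matching: (1,3), (4,5); upper bound floor(n/2) = floor(5/2) = 2)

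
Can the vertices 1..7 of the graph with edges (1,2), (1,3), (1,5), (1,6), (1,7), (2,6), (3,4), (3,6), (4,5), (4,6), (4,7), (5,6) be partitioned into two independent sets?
No (odd cycle of length 3: 2 -> 1 -> 6 -> 2)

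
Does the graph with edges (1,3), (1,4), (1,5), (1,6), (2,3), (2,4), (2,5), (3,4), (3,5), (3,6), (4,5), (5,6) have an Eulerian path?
No (4 vertices have odd degree: {2, 3, 5, 6}; Eulerian path requires 0 or 2)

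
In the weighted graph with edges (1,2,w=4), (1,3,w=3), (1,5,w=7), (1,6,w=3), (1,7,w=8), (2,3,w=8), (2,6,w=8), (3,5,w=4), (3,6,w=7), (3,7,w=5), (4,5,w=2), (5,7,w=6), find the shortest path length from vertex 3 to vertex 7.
5 (path: 3 -> 7; weights 5 = 5)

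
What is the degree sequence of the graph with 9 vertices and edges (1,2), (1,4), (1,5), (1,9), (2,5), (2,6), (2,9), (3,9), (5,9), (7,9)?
[5, 4, 4, 3, 1, 1, 1, 1, 0] (degrees: deg(1)=4, deg(2)=4, deg(3)=1, deg(4)=1, deg(5)=3, deg(6)=1, deg(7)=1, deg(8)=0, deg(9)=5)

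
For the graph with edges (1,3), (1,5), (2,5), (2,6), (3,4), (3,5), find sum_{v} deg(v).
12 (handshake: sum of degrees = 2|E| = 2 x 6 = 12)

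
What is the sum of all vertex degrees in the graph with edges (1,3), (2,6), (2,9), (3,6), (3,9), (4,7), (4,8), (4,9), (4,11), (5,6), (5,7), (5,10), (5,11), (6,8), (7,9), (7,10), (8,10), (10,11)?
36 (handshake: sum of degrees = 2|E| = 2 x 18 = 36)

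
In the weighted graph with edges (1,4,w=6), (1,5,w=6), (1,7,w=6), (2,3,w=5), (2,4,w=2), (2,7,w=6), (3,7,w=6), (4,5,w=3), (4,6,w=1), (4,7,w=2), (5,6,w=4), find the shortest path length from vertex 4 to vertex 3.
7 (path: 4 -> 2 -> 3; weights 2 + 5 = 7)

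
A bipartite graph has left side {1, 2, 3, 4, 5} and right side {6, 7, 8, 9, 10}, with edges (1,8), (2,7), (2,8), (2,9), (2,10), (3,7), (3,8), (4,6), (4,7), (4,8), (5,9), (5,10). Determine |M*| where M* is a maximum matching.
5 (matching: (1,8), (2,10), (3,7), (4,6), (5,9); upper bound min(|L|,|R|) = min(5,5) = 5)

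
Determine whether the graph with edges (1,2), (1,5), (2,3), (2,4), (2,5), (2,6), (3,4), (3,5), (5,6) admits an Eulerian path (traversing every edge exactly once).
Yes (the graph is connected and exactly 2 vertices have odd degree: {2, 3}; any Eulerian path must start and end at those)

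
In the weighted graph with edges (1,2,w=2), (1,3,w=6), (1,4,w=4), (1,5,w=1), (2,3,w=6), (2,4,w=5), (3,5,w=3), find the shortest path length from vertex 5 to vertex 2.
3 (path: 5 -> 1 -> 2; weights 1 + 2 = 3)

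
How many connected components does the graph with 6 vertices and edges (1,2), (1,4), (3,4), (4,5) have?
2 (components: {1, 2, 3, 4, 5}, {6})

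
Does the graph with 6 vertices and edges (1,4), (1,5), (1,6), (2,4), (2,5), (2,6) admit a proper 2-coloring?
Yes. Partition: {1, 2, 3}, {4, 5, 6}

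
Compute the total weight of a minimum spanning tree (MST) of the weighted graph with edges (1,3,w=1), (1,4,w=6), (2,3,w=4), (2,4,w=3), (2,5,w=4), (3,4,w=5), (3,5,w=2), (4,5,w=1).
7 (MST edges: (1,3,w=1), (2,4,w=3), (3,5,w=2), (4,5,w=1); sum of weights 1 + 3 + 2 + 1 = 7)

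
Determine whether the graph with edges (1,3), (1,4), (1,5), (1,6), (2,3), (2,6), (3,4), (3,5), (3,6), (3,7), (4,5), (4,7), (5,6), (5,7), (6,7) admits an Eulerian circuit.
No (2 vertices have odd degree: {5, 6}; Eulerian circuit requires 0)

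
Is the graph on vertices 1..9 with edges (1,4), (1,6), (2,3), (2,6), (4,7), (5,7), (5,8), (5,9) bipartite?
Yes. Partition: {1, 2, 7, 8, 9}, {3, 4, 5, 6}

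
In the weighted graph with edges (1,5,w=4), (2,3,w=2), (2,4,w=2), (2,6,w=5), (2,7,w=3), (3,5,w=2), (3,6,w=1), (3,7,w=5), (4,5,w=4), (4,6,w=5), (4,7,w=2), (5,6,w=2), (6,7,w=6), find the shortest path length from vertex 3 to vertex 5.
2 (path: 3 -> 5; weights 2 = 2)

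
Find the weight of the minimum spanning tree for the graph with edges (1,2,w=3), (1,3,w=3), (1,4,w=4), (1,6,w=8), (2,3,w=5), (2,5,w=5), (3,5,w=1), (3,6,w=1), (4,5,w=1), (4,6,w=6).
9 (MST edges: (1,2,w=3), (1,3,w=3), (3,5,w=1), (3,6,w=1), (4,5,w=1); sum of weights 3 + 3 + 1 + 1 + 1 = 9)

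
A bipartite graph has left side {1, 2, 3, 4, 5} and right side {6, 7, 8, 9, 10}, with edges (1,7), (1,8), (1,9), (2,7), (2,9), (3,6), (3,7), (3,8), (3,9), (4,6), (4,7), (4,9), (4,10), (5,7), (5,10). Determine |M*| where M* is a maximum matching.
5 (matching: (1,9), (2,7), (3,8), (4,6), (5,10); upper bound min(|L|,|R|) = min(5,5) = 5)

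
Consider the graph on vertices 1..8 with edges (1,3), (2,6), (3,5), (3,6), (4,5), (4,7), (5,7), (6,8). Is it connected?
Yes (BFS from 1 visits [1, 3, 5, 6, 4, 7, 2, 8] — all 8 vertices reached)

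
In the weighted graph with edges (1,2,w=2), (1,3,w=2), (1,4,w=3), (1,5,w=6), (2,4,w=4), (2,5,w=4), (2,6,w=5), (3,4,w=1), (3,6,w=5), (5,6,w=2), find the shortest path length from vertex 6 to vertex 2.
5 (path: 6 -> 2; weights 5 = 5)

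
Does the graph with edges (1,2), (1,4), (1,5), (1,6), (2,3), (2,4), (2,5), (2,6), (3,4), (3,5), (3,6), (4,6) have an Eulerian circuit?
No (2 vertices have odd degree: {2, 5}; Eulerian circuit requires 0)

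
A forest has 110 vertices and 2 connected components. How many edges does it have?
108 (Each of the 2 component trees on V_i vertices has V_i - 1 edges; summing gives V - C = 110 - 2 = 108)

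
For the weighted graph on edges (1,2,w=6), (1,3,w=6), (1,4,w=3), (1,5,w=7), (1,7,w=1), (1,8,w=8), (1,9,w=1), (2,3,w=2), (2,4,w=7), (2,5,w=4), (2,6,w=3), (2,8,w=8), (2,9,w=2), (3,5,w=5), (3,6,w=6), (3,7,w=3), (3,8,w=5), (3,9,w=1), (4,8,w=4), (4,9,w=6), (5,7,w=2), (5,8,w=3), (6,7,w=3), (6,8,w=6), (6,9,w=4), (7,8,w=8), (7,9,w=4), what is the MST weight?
16 (MST edges: (1,4,w=3), (1,7,w=1), (1,9,w=1), (2,3,w=2), (2,6,w=3), (3,9,w=1), (5,7,w=2), (5,8,w=3); sum of weights 3 + 1 + 1 + 2 + 3 + 1 + 2 + 3 = 16)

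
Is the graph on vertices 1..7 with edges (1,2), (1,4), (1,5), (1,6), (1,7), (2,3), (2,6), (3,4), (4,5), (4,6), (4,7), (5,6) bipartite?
No (odd cycle of length 3: 4 -> 1 -> 6 -> 4)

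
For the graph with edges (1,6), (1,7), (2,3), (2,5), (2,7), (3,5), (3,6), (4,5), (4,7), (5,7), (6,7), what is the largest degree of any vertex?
5 (attained at vertex 7)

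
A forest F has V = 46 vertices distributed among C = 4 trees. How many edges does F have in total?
42 (Each of the 4 component trees on V_i vertices has V_i - 1 edges; summing gives V - C = 46 - 4 = 42)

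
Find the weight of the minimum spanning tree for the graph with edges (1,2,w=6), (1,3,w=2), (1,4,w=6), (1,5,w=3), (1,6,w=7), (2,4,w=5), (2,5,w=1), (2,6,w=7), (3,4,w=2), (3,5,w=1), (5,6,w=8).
13 (MST edges: (1,3,w=2), (1,6,w=7), (2,5,w=1), (3,4,w=2), (3,5,w=1); sum of weights 2 + 7 + 1 + 2 + 1 = 13)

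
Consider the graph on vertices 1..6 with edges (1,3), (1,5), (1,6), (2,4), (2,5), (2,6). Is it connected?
Yes (BFS from 1 visits [1, 3, 5, 6, 2, 4] — all 6 vertices reached)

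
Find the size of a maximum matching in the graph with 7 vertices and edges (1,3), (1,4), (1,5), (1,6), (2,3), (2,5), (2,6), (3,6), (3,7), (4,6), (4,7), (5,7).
3 (matching: (1,6), (2,5), (4,7); upper bound floor(n/2) = floor(7/2) = 3)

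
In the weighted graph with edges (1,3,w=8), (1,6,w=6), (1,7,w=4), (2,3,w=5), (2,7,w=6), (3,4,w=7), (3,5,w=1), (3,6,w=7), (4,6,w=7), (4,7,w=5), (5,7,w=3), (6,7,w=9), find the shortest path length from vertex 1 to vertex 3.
8 (path: 1 -> 3; weights 8 = 8)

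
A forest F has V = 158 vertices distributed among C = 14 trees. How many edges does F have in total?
144 (Each of the 14 component trees on V_i vertices has V_i - 1 edges; summing gives V - C = 158 - 14 = 144)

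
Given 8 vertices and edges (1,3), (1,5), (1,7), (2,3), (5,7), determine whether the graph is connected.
No, it has 4 components: {1, 2, 3, 5, 7}, {4}, {6}, {8}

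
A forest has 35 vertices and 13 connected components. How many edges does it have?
22 (Each of the 13 component trees on V_i vertices has V_i - 1 edges; summing gives V - C = 35 - 13 = 22)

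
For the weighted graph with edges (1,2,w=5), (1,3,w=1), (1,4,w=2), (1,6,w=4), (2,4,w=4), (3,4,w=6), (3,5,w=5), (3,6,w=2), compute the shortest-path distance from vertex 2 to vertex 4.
4 (path: 2 -> 4; weights 4 = 4)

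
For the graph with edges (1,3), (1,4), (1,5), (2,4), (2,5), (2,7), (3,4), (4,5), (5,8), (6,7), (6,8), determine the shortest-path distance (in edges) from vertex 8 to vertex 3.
3 (path: 8 -> 5 -> 4 -> 3, 3 edges)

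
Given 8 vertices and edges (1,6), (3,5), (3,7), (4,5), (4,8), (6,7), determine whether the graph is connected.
No, it has 2 components: {1, 3, 4, 5, 6, 7, 8}, {2}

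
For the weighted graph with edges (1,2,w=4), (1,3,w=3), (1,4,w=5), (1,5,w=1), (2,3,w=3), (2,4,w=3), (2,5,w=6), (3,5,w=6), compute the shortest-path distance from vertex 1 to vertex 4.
5 (path: 1 -> 4; weights 5 = 5)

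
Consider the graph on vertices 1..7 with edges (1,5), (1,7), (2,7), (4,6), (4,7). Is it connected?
No, it has 2 components: {1, 2, 4, 5, 6, 7}, {3}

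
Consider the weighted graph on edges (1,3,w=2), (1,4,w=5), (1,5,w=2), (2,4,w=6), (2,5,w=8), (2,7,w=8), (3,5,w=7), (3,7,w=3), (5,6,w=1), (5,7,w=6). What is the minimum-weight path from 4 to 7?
10 (path: 4 -> 1 -> 3 -> 7; weights 5 + 2 + 3 = 10)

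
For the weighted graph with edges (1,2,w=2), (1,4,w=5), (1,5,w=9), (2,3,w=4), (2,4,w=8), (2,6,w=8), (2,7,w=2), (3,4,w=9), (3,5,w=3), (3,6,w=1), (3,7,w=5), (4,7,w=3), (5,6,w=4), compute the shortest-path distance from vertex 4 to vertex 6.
9 (path: 4 -> 7 -> 3 -> 6; weights 3 + 5 + 1 = 9)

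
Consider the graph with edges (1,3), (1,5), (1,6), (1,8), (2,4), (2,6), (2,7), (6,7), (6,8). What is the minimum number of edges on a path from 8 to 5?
2 (path: 8 -> 1 -> 5, 2 edges)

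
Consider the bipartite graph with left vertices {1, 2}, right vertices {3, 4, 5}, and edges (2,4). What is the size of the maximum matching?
1 (matching: (2,4); upper bound min(|L|,|R|) = min(2,3) = 2)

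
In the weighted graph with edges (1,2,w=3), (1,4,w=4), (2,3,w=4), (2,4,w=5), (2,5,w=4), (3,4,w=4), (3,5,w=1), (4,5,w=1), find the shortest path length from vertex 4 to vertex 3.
2 (path: 4 -> 5 -> 3; weights 1 + 1 = 2)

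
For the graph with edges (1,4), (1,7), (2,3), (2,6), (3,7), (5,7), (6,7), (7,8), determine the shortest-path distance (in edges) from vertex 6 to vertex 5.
2 (path: 6 -> 7 -> 5, 2 edges)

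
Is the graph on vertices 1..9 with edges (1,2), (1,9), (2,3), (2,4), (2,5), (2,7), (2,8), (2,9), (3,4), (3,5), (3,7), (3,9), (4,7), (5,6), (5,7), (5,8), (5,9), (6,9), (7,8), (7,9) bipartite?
No (odd cycle of length 3: 2 -> 1 -> 9 -> 2)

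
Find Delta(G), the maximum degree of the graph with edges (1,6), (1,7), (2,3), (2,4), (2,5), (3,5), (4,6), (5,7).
3 (attained at vertices 2, 5)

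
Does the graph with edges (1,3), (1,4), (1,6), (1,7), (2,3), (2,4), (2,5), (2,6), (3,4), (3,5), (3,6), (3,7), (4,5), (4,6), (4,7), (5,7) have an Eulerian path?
Yes — and in fact it has an Eulerian circuit (the graph is connected and all 7 vertices have even degree)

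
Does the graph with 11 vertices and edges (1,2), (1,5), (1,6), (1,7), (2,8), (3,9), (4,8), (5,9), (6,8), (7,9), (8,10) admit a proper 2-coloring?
Yes. Partition: {1, 8, 9, 11}, {2, 3, 4, 5, 6, 7, 10}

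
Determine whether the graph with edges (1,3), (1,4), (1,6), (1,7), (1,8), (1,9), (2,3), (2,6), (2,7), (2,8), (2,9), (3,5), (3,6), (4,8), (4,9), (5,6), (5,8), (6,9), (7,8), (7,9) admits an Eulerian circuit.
No (6 vertices have odd degree: {2, 4, 5, 6, 8, 9}; Eulerian circuit requires 0)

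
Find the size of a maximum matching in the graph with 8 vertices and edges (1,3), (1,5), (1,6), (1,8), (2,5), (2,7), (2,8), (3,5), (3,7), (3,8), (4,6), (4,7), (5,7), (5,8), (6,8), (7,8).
4 (matching: (1,5), (2,8), (3,7), (4,6); upper bound floor(n/2) = floor(8/2) = 4)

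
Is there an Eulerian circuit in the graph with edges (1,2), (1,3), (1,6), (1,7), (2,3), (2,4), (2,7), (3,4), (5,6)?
No (2 vertices have odd degree: {3, 5}; Eulerian circuit requires 0)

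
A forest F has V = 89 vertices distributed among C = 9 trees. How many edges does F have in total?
80 (Each of the 9 component trees on V_i vertices has V_i - 1 edges; summing gives V - C = 89 - 9 = 80)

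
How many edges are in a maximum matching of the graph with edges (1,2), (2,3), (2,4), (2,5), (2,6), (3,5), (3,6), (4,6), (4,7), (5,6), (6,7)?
3 (matching: (2,5), (3,6), (4,7); upper bound floor(n/2) = floor(7/2) = 3)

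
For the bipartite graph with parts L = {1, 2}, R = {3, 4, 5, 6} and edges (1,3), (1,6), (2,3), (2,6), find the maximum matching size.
2 (matching: (1,6), (2,3); upper bound min(|L|,|R|) = min(2,4) = 2)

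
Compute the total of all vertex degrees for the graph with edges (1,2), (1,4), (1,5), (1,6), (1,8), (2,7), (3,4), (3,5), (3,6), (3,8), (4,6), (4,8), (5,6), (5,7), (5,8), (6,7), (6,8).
34 (handshake: sum of degrees = 2|E| = 2 x 17 = 34)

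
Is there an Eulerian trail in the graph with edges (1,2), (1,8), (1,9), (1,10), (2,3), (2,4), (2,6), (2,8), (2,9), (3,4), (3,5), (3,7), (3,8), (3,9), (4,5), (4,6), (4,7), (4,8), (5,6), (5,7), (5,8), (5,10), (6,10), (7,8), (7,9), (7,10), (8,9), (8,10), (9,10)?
Yes — and in fact it has an Eulerian circuit (the graph is connected and all 10 vertices have even degree)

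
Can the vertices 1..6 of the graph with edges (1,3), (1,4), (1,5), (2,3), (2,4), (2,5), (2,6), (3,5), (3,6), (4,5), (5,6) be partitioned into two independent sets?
No (odd cycle of length 3: 5 -> 1 -> 4 -> 5)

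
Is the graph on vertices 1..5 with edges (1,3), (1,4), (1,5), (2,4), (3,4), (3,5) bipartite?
No (odd cycle of length 3: 4 -> 1 -> 3 -> 4)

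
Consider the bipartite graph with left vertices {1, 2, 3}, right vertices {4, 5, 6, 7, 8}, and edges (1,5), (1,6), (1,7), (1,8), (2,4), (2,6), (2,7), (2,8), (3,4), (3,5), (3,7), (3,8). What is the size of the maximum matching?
3 (matching: (1,8), (2,6), (3,7); upper bound min(|L|,|R|) = min(3,5) = 3)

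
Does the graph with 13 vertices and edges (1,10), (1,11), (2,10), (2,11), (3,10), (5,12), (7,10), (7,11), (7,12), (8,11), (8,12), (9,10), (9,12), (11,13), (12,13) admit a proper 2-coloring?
Yes. Partition: {1, 2, 3, 4, 5, 6, 7, 8, 9, 13}, {10, 11, 12}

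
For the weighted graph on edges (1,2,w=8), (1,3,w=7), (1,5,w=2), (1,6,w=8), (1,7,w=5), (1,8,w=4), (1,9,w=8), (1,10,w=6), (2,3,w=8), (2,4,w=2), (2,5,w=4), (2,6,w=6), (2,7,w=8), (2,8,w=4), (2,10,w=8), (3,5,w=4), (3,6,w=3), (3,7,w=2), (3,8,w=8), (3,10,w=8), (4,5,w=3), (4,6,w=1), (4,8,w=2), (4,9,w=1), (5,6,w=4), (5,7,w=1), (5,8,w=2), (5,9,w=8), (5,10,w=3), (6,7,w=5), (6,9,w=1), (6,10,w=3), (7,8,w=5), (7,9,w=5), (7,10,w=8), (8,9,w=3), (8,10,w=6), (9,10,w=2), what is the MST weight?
15 (MST edges: (1,5,w=2), (2,4,w=2), (3,7,w=2), (4,6,w=1), (4,8,w=2), (4,9,w=1), (5,7,w=1), (5,8,w=2), (9,10,w=2); sum of weights 2 + 2 + 2 + 1 + 2 + 1 + 1 + 2 + 2 = 15)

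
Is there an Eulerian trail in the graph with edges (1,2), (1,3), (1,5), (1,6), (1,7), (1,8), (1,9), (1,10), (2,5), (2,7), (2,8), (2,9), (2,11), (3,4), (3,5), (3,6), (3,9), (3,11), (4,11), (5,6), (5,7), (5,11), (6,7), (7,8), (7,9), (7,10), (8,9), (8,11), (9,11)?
Yes (the graph is connected and exactly 2 vertices have odd degree: {7, 8}; any Eulerian path must start and end at those)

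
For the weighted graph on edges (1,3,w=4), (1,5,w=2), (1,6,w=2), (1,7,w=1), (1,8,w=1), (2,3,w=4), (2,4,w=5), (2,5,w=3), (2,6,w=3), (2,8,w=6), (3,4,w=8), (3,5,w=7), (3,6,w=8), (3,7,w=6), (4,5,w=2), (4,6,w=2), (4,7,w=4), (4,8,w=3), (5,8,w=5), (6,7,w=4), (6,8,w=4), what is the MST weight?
15 (MST edges: (1,3,w=4), (1,5,w=2), (1,6,w=2), (1,7,w=1), (1,8,w=1), (2,5,w=3), (4,5,w=2); sum of weights 4 + 2 + 2 + 1 + 1 + 3 + 2 = 15)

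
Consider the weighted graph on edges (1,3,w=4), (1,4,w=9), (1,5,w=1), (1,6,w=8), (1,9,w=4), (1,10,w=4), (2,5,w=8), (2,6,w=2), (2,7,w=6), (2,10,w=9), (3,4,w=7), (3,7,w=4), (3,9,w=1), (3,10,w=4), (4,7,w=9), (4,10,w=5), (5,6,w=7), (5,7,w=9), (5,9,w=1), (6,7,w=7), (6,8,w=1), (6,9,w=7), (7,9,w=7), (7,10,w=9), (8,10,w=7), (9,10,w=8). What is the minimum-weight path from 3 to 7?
4 (path: 3 -> 7; weights 4 = 4)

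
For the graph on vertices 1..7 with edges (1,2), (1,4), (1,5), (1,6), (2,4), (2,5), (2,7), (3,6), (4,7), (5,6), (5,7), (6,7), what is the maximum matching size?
3 (matching: (1,5), (2,4), (6,7); upper bound floor(n/2) = floor(7/2) = 3)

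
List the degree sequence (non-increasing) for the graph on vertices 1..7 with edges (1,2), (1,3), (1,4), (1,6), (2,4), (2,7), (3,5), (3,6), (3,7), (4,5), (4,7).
[4, 4, 4, 3, 3, 2, 2] (degrees: deg(1)=4, deg(2)=3, deg(3)=4, deg(4)=4, deg(5)=2, deg(6)=2, deg(7)=3)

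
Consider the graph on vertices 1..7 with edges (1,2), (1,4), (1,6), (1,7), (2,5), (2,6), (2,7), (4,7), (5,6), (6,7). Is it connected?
No, it has 2 components: {1, 2, 4, 5, 6, 7}, {3}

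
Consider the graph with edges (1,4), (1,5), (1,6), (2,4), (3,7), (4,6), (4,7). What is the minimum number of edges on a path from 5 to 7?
3 (path: 5 -> 1 -> 4 -> 7, 3 edges)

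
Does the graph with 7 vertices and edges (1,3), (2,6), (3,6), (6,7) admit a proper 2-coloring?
Yes. Partition: {1, 4, 5, 6}, {2, 3, 7}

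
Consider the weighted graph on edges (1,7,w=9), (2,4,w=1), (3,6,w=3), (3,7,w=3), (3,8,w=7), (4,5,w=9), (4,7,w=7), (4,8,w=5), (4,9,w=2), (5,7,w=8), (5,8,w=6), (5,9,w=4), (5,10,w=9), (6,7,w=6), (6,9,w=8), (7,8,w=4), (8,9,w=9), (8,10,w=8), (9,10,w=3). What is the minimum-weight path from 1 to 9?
18 (path: 1 -> 7 -> 4 -> 9; weights 9 + 7 + 2 = 18)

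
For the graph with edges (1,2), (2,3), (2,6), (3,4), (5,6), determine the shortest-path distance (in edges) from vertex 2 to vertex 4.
2 (path: 2 -> 3 -> 4, 2 edges)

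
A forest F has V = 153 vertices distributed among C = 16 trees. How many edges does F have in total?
137 (Each of the 16 component trees on V_i vertices has V_i - 1 edges; summing gives V - C = 153 - 16 = 137)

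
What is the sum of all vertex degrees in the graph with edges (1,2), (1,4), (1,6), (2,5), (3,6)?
10 (handshake: sum of degrees = 2|E| = 2 x 5 = 10)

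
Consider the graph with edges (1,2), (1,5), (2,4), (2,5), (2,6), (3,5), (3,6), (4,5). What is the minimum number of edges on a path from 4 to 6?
2 (path: 4 -> 2 -> 6, 2 edges)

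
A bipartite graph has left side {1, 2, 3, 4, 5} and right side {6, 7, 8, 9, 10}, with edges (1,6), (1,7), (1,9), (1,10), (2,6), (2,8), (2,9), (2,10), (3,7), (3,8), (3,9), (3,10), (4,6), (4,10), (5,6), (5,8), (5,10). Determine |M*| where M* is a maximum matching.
5 (matching: (1,10), (2,9), (3,7), (4,6), (5,8); upper bound min(|L|,|R|) = min(5,5) = 5)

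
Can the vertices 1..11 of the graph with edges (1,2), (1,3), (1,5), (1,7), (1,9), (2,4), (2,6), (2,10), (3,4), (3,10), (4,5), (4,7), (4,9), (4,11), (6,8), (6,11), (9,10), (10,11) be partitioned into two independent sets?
Yes. Partition: {1, 4, 6, 10}, {2, 3, 5, 7, 8, 9, 11}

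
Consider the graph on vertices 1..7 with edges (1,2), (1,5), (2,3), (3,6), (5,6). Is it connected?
No, it has 3 components: {1, 2, 3, 5, 6}, {4}, {7}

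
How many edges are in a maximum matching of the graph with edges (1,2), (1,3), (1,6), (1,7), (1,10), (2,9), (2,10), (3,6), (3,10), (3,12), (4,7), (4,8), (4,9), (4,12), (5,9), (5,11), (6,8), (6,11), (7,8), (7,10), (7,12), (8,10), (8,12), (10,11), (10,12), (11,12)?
6 (matching: (1,6), (2,9), (3,10), (4,8), (5,11), (7,12); upper bound floor(n/2) = floor(12/2) = 6)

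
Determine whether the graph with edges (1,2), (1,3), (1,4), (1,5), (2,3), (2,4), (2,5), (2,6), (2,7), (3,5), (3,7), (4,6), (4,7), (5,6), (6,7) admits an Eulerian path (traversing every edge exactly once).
Yes — and in fact it has an Eulerian circuit (the graph is connected and all 7 vertices have even degree)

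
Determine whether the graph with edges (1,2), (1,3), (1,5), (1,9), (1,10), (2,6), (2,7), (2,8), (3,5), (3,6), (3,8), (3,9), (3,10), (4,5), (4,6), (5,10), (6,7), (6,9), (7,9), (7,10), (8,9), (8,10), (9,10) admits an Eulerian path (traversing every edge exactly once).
Yes (the graph is connected and exactly 2 vertices have odd degree: {1, 6}; any Eulerian path must start and end at those)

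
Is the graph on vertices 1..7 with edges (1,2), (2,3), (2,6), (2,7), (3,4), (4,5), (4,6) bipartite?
Yes. Partition: {1, 3, 5, 6, 7}, {2, 4}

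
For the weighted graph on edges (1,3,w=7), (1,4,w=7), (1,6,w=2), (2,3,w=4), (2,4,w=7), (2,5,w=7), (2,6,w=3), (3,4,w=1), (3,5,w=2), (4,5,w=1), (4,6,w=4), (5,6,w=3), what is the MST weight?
10 (MST edges: (1,6,w=2), (2,6,w=3), (3,4,w=1), (4,5,w=1), (5,6,w=3); sum of weights 2 + 3 + 1 + 1 + 3 = 10)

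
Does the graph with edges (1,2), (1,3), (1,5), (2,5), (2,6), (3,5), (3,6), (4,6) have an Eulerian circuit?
No (6 vertices have odd degree: {1, 2, 3, 4, 5, 6}; Eulerian circuit requires 0)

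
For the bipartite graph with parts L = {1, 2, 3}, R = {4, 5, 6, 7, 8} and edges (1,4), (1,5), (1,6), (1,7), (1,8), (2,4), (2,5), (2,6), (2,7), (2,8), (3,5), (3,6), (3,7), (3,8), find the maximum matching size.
3 (matching: (1,8), (2,7), (3,6); upper bound min(|L|,|R|) = min(3,5) = 3)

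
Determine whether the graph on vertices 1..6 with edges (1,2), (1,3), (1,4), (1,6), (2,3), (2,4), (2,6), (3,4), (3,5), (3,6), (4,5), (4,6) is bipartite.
No (odd cycle of length 3: 3 -> 1 -> 4 -> 3)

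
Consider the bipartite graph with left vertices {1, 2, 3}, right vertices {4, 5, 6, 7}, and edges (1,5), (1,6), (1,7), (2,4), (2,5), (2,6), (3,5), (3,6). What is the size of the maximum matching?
3 (matching: (1,7), (2,6), (3,5); upper bound min(|L|,|R|) = min(3,4) = 3)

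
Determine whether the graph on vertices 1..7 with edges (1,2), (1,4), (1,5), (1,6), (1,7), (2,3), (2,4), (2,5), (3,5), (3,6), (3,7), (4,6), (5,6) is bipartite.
No (odd cycle of length 3: 2 -> 1 -> 4 -> 2)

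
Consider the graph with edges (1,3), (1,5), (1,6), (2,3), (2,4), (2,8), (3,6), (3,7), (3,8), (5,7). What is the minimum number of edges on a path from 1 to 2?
2 (path: 1 -> 3 -> 2, 2 edges)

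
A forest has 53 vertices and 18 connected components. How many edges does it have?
35 (Each of the 18 component trees on V_i vertices has V_i - 1 edges; summing gives V - C = 53 - 18 = 35)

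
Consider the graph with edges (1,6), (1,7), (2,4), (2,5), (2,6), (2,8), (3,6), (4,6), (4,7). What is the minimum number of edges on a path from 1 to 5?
3 (path: 1 -> 6 -> 2 -> 5, 3 edges)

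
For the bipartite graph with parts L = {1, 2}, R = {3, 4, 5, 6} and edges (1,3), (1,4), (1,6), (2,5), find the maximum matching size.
2 (matching: (1,6), (2,5); upper bound min(|L|,|R|) = min(2,4) = 2)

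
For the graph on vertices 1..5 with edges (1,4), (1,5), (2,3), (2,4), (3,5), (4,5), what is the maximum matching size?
2 (matching: (2,3), (4,5); upper bound floor(n/2) = floor(5/2) = 2)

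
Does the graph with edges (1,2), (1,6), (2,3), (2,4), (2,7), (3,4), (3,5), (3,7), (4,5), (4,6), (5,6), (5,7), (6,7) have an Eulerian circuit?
Yes (the graph is connected and all 7 vertices have even degree)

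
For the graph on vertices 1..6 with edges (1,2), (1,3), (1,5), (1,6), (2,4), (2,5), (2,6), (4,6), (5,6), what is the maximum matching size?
3 (matching: (1,3), (2,5), (4,6); upper bound floor(n/2) = floor(6/2) = 3)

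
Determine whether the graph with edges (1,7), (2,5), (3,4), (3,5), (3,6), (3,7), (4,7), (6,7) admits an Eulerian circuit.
No (2 vertices have odd degree: {1, 2}; Eulerian circuit requires 0)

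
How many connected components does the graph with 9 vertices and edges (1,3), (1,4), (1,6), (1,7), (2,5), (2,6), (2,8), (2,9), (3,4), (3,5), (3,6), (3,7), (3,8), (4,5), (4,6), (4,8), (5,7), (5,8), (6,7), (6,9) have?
1 (components: {1, 2, 3, 4, 5, 6, 7, 8, 9})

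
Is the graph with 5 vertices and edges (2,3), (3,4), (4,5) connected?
No, it has 2 components: {1}, {2, 3, 4, 5}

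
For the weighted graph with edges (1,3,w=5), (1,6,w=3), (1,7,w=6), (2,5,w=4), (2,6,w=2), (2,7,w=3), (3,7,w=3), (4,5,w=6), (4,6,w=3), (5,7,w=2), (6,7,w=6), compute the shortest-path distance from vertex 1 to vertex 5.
8 (path: 1 -> 7 -> 5; weights 6 + 2 = 8)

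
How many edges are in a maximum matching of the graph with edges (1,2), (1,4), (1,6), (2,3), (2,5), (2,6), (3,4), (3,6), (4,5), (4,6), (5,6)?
3 (matching: (1,4), (2,5), (3,6); upper bound floor(n/2) = floor(6/2) = 3)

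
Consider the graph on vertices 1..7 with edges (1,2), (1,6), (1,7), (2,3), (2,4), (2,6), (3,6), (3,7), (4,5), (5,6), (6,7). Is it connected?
Yes (BFS from 1 visits [1, 2, 6, 7, 3, 4, 5] — all 7 vertices reached)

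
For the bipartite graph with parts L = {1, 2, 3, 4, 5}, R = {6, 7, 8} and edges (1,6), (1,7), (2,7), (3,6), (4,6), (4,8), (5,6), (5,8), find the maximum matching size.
3 (matching: (1,7), (3,6), (4,8); upper bound min(|L|,|R|) = min(5,3) = 3)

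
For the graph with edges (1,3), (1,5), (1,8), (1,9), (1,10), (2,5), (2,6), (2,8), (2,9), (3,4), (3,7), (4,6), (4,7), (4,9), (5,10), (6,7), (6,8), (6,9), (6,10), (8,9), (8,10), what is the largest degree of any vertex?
6 (attained at vertex 6)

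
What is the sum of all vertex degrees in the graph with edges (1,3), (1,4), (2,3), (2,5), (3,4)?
10 (handshake: sum of degrees = 2|E| = 2 x 5 = 10)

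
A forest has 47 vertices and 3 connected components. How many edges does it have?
44 (Each of the 3 component trees on V_i vertices has V_i - 1 edges; summing gives V - C = 47 - 3 = 44)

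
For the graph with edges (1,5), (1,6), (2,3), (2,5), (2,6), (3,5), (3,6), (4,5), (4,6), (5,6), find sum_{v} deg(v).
20 (handshake: sum of degrees = 2|E| = 2 x 10 = 20)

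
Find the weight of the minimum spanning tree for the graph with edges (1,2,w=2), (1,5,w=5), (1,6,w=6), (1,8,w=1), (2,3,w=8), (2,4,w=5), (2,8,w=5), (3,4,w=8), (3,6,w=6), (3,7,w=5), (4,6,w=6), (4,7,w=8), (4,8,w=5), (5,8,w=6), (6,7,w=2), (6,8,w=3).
23 (MST edges: (1,2,w=2), (1,5,w=5), (1,8,w=1), (2,4,w=5), (3,7,w=5), (6,7,w=2), (6,8,w=3); sum of weights 2 + 5 + 1 + 5 + 5 + 2 + 3 = 23)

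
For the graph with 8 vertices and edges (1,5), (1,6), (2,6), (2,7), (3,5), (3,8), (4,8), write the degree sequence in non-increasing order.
[2, 2, 2, 2, 2, 2, 1, 1] (degrees: deg(1)=2, deg(2)=2, deg(3)=2, deg(4)=1, deg(5)=2, deg(6)=2, deg(7)=1, deg(8)=2)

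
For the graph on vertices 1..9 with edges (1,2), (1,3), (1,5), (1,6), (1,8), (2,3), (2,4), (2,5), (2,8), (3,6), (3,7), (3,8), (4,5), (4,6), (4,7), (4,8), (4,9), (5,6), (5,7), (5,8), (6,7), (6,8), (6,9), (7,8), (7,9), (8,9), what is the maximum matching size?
4 (matching: (1,5), (2,4), (6,8), (7,9); upper bound floor(n/2) = floor(9/2) = 4)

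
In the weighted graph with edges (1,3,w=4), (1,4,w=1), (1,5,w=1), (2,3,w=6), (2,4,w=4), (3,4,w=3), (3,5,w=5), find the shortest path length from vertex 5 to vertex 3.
5 (path: 5 -> 3; weights 5 = 5)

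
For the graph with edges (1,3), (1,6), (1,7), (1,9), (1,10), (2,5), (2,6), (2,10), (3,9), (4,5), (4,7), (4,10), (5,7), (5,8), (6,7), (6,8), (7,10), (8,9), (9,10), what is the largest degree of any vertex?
5 (attained at vertices 1, 7, 10)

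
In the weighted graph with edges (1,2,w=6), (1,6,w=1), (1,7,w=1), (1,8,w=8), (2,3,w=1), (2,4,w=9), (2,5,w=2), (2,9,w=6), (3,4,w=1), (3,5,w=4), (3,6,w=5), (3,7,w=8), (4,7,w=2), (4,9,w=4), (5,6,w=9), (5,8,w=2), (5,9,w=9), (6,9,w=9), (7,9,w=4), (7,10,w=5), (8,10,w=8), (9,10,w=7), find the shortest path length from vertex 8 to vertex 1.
8 (path: 8 -> 1; weights 8 = 8)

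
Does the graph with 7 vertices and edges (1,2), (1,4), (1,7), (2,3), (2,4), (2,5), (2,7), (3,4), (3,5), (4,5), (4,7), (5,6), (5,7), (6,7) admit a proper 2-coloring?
No (odd cycle of length 3: 4 -> 1 -> 2 -> 4)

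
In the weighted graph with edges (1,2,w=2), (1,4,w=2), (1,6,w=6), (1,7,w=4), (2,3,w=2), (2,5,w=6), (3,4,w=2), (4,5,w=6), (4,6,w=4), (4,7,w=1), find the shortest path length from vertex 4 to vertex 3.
2 (path: 4 -> 3; weights 2 = 2)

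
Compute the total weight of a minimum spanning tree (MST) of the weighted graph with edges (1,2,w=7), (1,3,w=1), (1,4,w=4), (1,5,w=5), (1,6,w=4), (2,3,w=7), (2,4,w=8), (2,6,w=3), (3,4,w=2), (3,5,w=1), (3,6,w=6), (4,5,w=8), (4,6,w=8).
11 (MST edges: (1,3,w=1), (1,6,w=4), (2,6,w=3), (3,4,w=2), (3,5,w=1); sum of weights 1 + 4 + 3 + 2 + 1 = 11)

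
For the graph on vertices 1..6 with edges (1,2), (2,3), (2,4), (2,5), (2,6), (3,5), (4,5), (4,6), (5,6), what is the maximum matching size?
3 (matching: (1,2), (3,5), (4,6); upper bound floor(n/2) = floor(6/2) = 3)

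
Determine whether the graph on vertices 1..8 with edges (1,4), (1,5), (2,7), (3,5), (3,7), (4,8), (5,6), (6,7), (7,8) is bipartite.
Yes. Partition: {1, 2, 3, 6, 8}, {4, 5, 7}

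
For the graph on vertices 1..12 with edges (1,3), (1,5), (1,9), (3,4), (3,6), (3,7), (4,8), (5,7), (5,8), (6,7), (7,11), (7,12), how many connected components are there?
3 (components: {1, 3, 4, 5, 6, 7, 8, 9, 11, 12}, {2}, {10})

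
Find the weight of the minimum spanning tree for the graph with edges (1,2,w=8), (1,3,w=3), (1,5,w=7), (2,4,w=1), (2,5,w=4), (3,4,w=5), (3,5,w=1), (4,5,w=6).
9 (MST edges: (1,3,w=3), (2,4,w=1), (2,5,w=4), (3,5,w=1); sum of weights 3 + 1 + 4 + 1 = 9)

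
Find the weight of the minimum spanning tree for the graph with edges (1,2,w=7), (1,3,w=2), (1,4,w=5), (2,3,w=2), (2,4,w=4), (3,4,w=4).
8 (MST edges: (1,3,w=2), (2,3,w=2), (2,4,w=4); sum of weights 2 + 2 + 4 = 8)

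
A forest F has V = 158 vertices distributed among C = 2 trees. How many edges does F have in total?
156 (Each of the 2 component trees on V_i vertices has V_i - 1 edges; summing gives V - C = 158 - 2 = 156)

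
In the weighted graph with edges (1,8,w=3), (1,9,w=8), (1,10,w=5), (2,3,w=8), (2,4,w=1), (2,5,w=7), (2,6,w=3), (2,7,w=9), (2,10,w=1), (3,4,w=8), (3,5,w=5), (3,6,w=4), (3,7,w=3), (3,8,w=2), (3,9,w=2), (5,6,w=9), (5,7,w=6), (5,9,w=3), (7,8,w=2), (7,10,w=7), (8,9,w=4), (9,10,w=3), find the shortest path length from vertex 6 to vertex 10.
4 (path: 6 -> 2 -> 10; weights 3 + 1 = 4)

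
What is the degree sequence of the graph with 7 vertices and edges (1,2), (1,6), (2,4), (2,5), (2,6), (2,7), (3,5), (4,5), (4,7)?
[5, 3, 3, 2, 2, 2, 1] (degrees: deg(1)=2, deg(2)=5, deg(3)=1, deg(4)=3, deg(5)=3, deg(6)=2, deg(7)=2)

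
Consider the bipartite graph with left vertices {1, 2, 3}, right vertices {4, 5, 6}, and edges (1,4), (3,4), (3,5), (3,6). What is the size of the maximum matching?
2 (matching: (1,4), (3,6); upper bound min(|L|,|R|) = min(3,3) = 3)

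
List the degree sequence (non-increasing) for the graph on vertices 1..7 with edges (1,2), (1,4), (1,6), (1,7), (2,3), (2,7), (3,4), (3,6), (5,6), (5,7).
[4, 3, 3, 3, 3, 2, 2] (degrees: deg(1)=4, deg(2)=3, deg(3)=3, deg(4)=2, deg(5)=2, deg(6)=3, deg(7)=3)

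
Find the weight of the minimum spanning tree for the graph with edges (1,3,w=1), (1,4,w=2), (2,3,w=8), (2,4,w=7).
10 (MST edges: (1,3,w=1), (1,4,w=2), (2,4,w=7); sum of weights 1 + 2 + 7 = 10)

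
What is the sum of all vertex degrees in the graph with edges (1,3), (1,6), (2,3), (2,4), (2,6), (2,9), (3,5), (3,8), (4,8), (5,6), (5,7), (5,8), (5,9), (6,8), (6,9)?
30 (handshake: sum of degrees = 2|E| = 2 x 15 = 30)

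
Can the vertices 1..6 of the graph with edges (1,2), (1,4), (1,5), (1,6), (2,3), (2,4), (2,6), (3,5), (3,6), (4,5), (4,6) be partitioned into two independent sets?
No (odd cycle of length 3: 6 -> 1 -> 2 -> 6)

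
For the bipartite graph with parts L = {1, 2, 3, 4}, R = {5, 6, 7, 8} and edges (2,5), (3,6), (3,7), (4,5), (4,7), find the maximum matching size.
3 (matching: (2,5), (3,6), (4,7); upper bound min(|L|,|R|) = min(4,4) = 4)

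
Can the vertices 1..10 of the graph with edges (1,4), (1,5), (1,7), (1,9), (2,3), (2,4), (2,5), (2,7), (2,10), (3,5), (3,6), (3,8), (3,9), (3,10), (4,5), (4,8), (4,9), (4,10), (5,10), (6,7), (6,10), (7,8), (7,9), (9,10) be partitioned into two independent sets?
No (odd cycle of length 3: 4 -> 1 -> 5 -> 4)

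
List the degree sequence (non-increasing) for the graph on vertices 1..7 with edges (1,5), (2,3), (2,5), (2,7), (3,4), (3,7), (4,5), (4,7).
[3, 3, 3, 3, 3, 1, 0] (degrees: deg(1)=1, deg(2)=3, deg(3)=3, deg(4)=3, deg(5)=3, deg(6)=0, deg(7)=3)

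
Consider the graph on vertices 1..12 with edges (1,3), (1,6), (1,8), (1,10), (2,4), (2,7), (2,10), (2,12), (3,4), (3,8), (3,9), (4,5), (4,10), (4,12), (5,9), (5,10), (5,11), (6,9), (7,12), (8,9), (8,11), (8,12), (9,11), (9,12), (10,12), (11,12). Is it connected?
Yes (BFS from 1 visits [1, 3, 6, 8, 10, 4, 9, 11, 12, 2, 5, 7] — all 12 vertices reached)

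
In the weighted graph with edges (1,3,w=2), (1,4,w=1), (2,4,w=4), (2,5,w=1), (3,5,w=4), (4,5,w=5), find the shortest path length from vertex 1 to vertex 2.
5 (path: 1 -> 4 -> 2; weights 1 + 4 = 5)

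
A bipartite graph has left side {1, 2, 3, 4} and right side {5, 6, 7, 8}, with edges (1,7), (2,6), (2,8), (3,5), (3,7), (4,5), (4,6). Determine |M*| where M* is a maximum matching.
4 (matching: (1,7), (2,8), (3,5), (4,6); upper bound min(|L|,|R|) = min(4,4) = 4)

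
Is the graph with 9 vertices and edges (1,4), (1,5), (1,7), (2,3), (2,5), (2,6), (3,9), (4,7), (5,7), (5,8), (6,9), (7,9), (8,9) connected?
Yes (BFS from 1 visits [1, 4, 5, 7, 2, 8, 9, 3, 6] — all 9 vertices reached)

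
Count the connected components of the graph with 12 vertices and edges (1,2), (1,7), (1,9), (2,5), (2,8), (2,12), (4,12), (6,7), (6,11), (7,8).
3 (components: {1, 2, 4, 5, 6, 7, 8, 9, 11, 12}, {3}, {10})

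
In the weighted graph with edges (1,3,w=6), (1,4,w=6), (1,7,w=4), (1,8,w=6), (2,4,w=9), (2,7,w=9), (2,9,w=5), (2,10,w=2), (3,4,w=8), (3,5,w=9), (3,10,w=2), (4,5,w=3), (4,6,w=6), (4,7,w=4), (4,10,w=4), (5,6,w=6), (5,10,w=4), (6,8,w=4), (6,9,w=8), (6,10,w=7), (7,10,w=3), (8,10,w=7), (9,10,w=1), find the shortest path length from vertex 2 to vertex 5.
6 (path: 2 -> 10 -> 5; weights 2 + 4 = 6)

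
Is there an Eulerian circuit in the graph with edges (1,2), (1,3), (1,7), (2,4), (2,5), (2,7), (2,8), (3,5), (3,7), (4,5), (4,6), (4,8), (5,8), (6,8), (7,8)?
No (4 vertices have odd degree: {1, 2, 3, 8}; Eulerian circuit requires 0)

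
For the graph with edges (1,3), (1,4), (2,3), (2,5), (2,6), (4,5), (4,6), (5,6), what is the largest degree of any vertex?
3 (attained at vertices 2, 4, 5, 6)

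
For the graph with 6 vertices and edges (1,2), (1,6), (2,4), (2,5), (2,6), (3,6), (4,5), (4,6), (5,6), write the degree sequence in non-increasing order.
[5, 4, 3, 3, 2, 1] (degrees: deg(1)=2, deg(2)=4, deg(3)=1, deg(4)=3, deg(5)=3, deg(6)=5)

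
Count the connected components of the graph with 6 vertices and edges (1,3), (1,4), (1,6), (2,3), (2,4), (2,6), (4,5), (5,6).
1 (components: {1, 2, 3, 4, 5, 6})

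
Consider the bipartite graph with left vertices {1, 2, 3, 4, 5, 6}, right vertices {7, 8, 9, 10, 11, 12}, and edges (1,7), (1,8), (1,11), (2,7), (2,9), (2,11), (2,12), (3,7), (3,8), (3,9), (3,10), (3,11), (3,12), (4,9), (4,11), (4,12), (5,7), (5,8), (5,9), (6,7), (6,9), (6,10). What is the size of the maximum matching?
6 (matching: (1,11), (2,12), (3,10), (4,9), (5,8), (6,7); upper bound min(|L|,|R|) = min(6,6) = 6)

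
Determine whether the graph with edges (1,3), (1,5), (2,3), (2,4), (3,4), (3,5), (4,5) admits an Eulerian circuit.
No (2 vertices have odd degree: {4, 5}; Eulerian circuit requires 0)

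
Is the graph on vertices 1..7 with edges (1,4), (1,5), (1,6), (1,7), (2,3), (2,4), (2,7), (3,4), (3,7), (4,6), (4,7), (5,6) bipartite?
No (odd cycle of length 3: 7 -> 1 -> 4 -> 7)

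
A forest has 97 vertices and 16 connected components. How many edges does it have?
81 (Each of the 16 component trees on V_i vertices has V_i - 1 edges; summing gives V - C = 97 - 16 = 81)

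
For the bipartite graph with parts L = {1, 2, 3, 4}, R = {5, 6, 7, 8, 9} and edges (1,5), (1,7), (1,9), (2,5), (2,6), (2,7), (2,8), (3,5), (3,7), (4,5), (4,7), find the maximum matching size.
4 (matching: (1,9), (2,8), (3,7), (4,5); upper bound min(|L|,|R|) = min(4,5) = 4)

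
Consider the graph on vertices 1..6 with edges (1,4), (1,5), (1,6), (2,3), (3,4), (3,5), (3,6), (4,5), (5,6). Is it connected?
Yes (BFS from 1 visits [1, 4, 5, 6, 3, 2] — all 6 vertices reached)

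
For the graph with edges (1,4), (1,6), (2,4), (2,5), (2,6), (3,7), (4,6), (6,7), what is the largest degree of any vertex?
4 (attained at vertex 6)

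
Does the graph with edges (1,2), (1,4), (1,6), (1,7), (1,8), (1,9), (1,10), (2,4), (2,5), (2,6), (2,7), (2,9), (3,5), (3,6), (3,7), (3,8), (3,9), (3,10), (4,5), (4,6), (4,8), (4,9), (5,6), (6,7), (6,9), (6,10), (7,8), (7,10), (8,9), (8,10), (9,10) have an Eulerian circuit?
No (2 vertices have odd degree: {1, 9}; Eulerian circuit requires 0)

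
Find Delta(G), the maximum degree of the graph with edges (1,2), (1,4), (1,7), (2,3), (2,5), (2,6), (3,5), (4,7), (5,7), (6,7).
4 (attained at vertices 2, 7)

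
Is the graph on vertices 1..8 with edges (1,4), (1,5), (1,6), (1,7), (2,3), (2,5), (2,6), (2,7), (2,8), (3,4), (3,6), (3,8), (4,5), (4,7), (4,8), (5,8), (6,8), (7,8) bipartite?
No (odd cycle of length 3: 4 -> 1 -> 7 -> 4)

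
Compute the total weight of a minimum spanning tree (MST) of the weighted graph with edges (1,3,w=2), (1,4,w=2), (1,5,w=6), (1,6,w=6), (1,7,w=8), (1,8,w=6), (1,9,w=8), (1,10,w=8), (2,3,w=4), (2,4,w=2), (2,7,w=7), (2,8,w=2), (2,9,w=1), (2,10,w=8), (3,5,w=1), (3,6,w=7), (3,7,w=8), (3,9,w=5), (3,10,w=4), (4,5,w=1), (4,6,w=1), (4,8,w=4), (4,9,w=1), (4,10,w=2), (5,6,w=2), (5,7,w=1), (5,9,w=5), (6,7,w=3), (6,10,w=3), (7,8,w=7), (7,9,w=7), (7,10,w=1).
11 (MST edges: (1,4,w=2), (2,8,w=2), (2,9,w=1), (3,5,w=1), (4,5,w=1), (4,6,w=1), (4,9,w=1), (5,7,w=1), (7,10,w=1); sum of weights 2 + 2 + 1 + 1 + 1 + 1 + 1 + 1 + 1 = 11)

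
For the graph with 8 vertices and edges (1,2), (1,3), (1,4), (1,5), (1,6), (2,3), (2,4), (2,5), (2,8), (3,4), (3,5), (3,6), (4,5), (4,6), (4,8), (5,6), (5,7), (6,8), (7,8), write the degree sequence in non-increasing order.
[6, 6, 5, 5, 5, 5, 4, 2] (degrees: deg(1)=5, deg(2)=5, deg(3)=5, deg(4)=6, deg(5)=6, deg(6)=5, deg(7)=2, deg(8)=4)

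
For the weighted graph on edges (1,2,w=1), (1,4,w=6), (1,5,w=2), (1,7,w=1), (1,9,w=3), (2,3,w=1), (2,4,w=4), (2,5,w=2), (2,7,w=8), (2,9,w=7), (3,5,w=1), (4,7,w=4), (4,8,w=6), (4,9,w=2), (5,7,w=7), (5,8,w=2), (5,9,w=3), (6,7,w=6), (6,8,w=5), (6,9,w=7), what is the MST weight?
16 (MST edges: (1,2,w=1), (1,7,w=1), (1,9,w=3), (2,3,w=1), (3,5,w=1), (4,9,w=2), (5,8,w=2), (6,8,w=5); sum of weights 1 + 1 + 3 + 1 + 1 + 2 + 2 + 5 = 16)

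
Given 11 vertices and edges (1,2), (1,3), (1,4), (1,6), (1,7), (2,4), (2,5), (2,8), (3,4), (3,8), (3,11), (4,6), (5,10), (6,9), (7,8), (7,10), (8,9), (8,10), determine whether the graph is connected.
Yes (BFS from 1 visits [1, 2, 3, 4, 6, 7, 5, 8, 11, 9, 10] — all 11 vertices reached)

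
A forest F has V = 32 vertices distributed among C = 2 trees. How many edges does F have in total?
30 (Each of the 2 component trees on V_i vertices has V_i - 1 edges; summing gives V - C = 32 - 2 = 30)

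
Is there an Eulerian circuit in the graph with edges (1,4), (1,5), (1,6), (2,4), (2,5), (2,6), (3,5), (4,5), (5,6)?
No (6 vertices have odd degree: {1, 2, 3, 4, 5, 6}; Eulerian circuit requires 0)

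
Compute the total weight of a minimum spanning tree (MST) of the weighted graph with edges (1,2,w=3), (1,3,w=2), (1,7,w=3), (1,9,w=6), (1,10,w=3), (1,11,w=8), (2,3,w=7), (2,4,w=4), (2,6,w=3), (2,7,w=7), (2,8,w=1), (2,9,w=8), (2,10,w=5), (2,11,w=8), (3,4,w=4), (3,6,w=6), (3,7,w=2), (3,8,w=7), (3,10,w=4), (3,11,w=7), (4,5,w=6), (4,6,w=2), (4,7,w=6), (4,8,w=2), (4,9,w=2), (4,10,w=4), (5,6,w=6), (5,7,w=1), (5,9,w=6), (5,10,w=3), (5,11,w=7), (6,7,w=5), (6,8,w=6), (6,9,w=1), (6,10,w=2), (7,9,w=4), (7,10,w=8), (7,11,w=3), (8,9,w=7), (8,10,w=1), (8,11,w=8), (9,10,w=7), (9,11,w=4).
18 (MST edges: (1,3,w=2), (1,10,w=3), (2,8,w=1), (3,7,w=2), (4,8,w=2), (4,9,w=2), (5,7,w=1), (6,9,w=1), (7,11,w=3), (8,10,w=1); sum of weights 2 + 3 + 1 + 2 + 2 + 2 + 1 + 1 + 3 + 1 = 18)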